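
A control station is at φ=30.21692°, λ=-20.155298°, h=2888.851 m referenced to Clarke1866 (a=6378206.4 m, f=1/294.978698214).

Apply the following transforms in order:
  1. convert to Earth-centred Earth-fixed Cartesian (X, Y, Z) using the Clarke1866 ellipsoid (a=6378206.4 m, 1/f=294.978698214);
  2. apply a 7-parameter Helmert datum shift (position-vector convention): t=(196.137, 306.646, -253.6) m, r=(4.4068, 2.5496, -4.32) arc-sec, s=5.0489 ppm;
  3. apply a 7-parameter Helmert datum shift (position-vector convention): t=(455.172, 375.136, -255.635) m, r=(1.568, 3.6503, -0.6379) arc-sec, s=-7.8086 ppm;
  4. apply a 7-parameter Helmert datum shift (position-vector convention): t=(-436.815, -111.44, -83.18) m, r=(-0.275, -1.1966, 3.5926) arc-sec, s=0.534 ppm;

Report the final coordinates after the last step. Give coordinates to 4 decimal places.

start: φ=30.216920°, λ=-20.155298°, h=2888.851 m
→ ECEF (a=6378206.400, f=1/294.978698214): X=5180842.6679, Y=-1901591.0041, Z=3192455.8571
→ Helmert 7p (PV): X=5181064.5970, Y=-1901470.6733, Z=3192113.7085
→ Helmert 7p (PV): X=5181529.9225, Y=-1901120.9783, Z=3191727.0035
→ Helmert 7p (PV): X=5181110.4709, Y=-1901138.9293, Z=3191678.1221

X=5181110.4709 m, Y=-1901138.9293 m, Z=3191678.1221 m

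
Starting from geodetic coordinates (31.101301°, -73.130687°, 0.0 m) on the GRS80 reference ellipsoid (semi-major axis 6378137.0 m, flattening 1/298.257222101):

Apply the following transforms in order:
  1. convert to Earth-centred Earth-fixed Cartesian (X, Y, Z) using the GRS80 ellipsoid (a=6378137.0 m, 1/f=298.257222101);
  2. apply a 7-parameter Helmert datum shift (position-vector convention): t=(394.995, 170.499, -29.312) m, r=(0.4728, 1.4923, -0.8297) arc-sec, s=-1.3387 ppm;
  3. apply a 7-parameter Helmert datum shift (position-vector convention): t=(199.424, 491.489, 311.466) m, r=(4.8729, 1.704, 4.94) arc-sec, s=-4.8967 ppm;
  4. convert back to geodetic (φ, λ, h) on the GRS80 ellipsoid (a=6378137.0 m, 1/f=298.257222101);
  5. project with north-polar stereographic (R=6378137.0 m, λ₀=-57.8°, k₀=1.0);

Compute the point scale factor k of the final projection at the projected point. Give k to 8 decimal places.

1.31874600

start: φ=31.101301°, λ=-73.130687°, h=0.000 m
→ ECEF (a=6378137.000, f=1/298.257222101): X=1586234.3531, Y=-5230982.9319, Z=3275515.4803
→ Helmert 7p (PV): X=1586629.8809, Y=-5230819.3190, Z=3275458.3167
→ Helmert 7p (PV): X=1586973.8713, Y=-5230341.5976, Z=3275617.0615
→ geod (Bowring, a=6378137.000): φ=31.10394488°, λ=-73.12131760°, h=-289.2215 m
→ into stereo (λ₀=-57.8°): φ=31.10394488°, λ−λ₀=-15.32131760°
scale k = 1.31874600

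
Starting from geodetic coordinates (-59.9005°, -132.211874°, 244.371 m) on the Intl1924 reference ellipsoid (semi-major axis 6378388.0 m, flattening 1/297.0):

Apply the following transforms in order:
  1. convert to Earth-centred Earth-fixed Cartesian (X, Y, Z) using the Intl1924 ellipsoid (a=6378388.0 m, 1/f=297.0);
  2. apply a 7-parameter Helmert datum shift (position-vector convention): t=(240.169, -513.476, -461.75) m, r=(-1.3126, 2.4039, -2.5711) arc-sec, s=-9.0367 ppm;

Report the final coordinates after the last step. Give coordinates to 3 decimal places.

X=-2154522.767 m, Y=-2375801.316 m, Z=-5495627.574 m

start: φ=-59.900500°, λ=-132.211874°, h=244.371 m
→ ECEF (a=6378388.000, f=1/297.0): X=-2154688.7556, Y=-2375301.1932, Z=-5495255.7099
→ Helmert 7p (PV): X=-2154522.7668, Y=-2375801.3159, Z=-5495627.5740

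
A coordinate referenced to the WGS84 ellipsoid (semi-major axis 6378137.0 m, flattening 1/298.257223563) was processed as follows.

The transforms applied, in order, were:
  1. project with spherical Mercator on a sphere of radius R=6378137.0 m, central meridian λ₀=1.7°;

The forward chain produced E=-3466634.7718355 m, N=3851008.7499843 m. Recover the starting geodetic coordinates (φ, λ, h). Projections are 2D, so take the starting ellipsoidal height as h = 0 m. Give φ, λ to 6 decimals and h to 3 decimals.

φ=32.665654°, λ=-29.441310°, h=0.000 m

start: E=-3466634.7718, N=3851008.7500 m
→ merc⁻¹: φ=32.66565400°, λ=-29.44131000°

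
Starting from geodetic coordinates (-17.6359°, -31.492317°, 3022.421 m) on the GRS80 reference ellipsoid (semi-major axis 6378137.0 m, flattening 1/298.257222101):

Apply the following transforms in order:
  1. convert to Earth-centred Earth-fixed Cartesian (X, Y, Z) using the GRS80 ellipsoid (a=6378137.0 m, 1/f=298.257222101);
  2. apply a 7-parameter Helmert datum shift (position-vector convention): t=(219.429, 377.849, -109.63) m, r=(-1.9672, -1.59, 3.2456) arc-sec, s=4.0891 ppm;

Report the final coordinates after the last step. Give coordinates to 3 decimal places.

X=5187443.886 m, Y=-3177297.683 m, Z=-1920982.398 m

start: φ=-17.635900°, λ=-31.492317°, h=3022.421 m
→ ECEF (a=6378137.000, f=1/298.257222101): X=5187138.4368, Y=-3177725.8376, Z=-1920935.2049
→ Helmert 7p (PV): X=5187443.8862, Y=-3177297.6827, Z=-1920982.3975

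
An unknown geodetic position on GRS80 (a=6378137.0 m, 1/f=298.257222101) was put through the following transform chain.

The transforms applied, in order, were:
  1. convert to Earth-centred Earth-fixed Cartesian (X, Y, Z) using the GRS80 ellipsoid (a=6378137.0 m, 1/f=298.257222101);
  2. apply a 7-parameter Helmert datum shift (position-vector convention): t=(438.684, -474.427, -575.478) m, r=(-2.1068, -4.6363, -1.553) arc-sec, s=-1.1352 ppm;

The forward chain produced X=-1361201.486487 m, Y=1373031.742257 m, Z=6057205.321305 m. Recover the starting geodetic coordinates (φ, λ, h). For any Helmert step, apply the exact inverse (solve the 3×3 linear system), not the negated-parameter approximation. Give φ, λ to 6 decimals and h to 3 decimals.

start: X=-1361201.4865, Y=1373031.7423, Z=6057205.3213 m
→ Helmert⁻¹: X=-1361515.8926, Y=1373435.6024, Z=6057832.3078
→ geod (Bowring, a=6378137.000): φ=72.40586300°, λ=134.75029000°, h=318.3220 m

φ=72.405863°, λ=134.750290°, h=318.322 m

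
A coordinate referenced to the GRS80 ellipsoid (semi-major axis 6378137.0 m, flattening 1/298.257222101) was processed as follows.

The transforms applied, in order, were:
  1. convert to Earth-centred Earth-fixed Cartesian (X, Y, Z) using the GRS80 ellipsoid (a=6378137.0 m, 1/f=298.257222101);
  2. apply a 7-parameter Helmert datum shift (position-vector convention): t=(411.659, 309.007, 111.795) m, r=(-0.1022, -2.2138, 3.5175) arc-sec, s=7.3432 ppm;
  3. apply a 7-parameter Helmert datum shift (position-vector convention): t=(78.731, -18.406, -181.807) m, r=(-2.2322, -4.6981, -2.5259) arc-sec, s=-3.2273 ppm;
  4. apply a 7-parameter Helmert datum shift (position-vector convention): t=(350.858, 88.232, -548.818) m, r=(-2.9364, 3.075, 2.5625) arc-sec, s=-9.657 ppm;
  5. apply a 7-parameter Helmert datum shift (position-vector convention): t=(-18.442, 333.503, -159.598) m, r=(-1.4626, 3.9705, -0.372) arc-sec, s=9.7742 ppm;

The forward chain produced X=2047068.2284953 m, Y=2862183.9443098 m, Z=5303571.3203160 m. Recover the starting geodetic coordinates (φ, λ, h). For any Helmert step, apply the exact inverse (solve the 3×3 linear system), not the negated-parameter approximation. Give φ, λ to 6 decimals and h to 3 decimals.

φ=56.626288°, λ=54.428868°, h=1557.794 m

start: X=2047068.2285, Y=2862183.9443, Z=5303571.3203 m
→ Helmert⁻¹: X=2046959.4063, Y=2861788.5528, Z=5303738.7747
→ Helmert⁻¹: X=2046584.7854, Y=2861627.0171, Z=5304410.0656
→ Helmert⁻¹: X=2046598.4388, Y=2861622.3146, Z=5304593.3452
→ Helmert⁻¹: X=2046277.4796, Y=2861254.7725, Z=5304422.0540
→ geod (Bowring, a=6378137.000): φ=56.62628800°, λ=54.42886800°, h=1557.7940 m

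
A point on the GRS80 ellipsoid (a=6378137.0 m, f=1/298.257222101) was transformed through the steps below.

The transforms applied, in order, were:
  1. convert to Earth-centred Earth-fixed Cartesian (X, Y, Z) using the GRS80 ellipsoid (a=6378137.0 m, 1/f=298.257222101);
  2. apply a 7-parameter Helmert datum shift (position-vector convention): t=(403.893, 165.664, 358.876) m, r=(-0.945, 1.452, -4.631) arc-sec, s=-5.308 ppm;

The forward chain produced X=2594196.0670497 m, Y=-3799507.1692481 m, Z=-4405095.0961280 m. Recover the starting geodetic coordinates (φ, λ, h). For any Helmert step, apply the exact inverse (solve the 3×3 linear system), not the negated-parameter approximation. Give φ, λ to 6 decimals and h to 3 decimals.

start: X=2594196.0670, Y=-3799507.1692, Z=-4405095.0961 m
→ Helmert⁻¹: X=2593922.2622, Y=-3799614.5804, Z=-4405476.5044
→ geod (Bowring, a=6378137.000): φ=-43.95106300°, λ=-55.67941400°, h=1870.0520 m

φ=-43.951063°, λ=-55.679414°, h=1870.052 m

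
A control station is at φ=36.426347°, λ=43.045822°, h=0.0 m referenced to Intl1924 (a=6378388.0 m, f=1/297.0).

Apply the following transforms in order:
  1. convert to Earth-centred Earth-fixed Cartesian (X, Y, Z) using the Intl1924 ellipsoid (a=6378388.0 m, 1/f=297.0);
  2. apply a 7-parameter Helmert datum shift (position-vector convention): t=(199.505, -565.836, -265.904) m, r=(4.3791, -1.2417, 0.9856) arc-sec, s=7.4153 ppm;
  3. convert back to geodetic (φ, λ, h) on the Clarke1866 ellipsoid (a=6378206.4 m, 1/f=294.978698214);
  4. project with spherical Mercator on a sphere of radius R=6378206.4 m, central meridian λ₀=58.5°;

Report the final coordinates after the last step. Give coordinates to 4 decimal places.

start: φ=36.426347°, λ=43.045822°, h=0.000 m
→ ECEF (a=6378388.000, f=1/297.0): X=3755094.2679, Y=3507300.8269, Z=3766421.1989
→ Helmert 7p (PV): X=3755282.1852, Y=3506698.9783, Z=3766280.2918
→ geod (Bowring, a=6378206.400): φ=36.42804924°, λ=43.03948685°, h=-70.5323 m
→ merc (R=6378206.4, λ₀=58.5°): E=-1721075.1778, N=4359728.7060

E=-1721075.1778 m, N=4359728.7060 m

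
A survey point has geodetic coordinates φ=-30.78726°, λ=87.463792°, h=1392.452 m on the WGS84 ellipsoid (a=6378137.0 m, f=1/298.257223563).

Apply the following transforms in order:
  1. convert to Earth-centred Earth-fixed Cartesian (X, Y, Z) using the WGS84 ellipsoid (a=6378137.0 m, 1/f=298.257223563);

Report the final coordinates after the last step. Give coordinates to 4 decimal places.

start: φ=-30.787260°, λ=87.463792°, h=1392.452 m
→ ECEF (a=6378137.000, f=1/298.257223563): X=242728.3963, Y=5479924.4105, Z=-3246366.6081

X=242728.3963 m, Y=5479924.4105 m, Z=-3246366.6081 m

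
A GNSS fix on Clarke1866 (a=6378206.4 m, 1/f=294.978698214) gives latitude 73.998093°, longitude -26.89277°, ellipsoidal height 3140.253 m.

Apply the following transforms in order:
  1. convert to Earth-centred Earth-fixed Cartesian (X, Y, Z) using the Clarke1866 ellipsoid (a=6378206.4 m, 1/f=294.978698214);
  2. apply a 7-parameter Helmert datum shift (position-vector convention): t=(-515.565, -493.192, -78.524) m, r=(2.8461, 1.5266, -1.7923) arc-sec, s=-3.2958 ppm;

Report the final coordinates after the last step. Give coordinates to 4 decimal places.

start: φ=73.998093°, λ=-26.892770°, h=3140.253 m
→ ECEF (a=6378206.400, f=1/294.978698214): X=1573825.5028, Y=-798197.5524, Z=6111719.1983
→ Helmert 7p (PV): X=1573343.0487, Y=-798786.1201, Z=6111597.8694

X=1573343.0487 m, Y=-798786.1201 m, Z=6111597.8694 m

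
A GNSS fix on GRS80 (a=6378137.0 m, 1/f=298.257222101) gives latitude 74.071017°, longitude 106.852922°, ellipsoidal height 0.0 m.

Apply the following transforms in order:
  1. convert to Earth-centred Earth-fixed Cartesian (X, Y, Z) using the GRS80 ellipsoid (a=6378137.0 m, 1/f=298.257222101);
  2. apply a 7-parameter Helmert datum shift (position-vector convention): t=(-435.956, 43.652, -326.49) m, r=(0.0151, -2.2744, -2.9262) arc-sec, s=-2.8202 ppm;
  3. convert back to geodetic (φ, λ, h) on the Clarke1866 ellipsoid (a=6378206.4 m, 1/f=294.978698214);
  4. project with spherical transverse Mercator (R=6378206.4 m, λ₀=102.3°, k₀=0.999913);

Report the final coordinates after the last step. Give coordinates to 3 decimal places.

E=139414.826 m, N=8250122.038 m

start: φ=74.071017°, λ=106.852922°, h=0.000 m
→ ECEF (a=6378137.000, f=1/298.257222101): X=-509061.9655, Y=1680483.2363, Z=6111118.7101
→ Helmert 7p (PV): X=-509540.0302, Y=1680528.9234, Z=6110769.4954
→ geod (Bowring, a=6378206.400): φ=74.06971532°, λ=106.86741783°, h=-135.2126 m
→ tm (R=6378206.4, λ₀=102.3°): E=139414.8264, N=8250122.0376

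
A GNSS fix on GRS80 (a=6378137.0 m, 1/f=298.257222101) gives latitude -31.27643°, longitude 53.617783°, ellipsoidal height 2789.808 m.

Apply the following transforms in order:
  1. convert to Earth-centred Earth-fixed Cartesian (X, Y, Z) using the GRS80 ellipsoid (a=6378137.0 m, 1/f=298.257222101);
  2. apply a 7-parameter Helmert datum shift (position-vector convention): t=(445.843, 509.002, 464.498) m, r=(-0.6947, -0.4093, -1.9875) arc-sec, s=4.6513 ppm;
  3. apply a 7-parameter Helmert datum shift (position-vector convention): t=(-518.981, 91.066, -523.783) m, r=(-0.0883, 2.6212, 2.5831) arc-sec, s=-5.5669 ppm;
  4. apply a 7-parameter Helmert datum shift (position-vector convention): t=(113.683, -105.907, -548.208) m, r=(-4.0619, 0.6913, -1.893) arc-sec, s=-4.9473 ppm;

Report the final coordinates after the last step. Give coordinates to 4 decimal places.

start: φ=-31.276430°, λ=53.617783°, h=2789.808 m
→ ECEF (a=6378137.000, f=1/298.257222101): X=3237829.3336, Y=4394539.8096, Z=-3293574.4377
→ Helmert 7p (PV): X=3238339.1169, Y=4395026.9603, Z=-3293133.6350
→ Helmert 7p (PV): X=3237705.2201, Y=4395132.7041, Z=-3293682.1193
→ Helmert 7p (PV): X=3237832.1826, Y=4394910.4781, Z=-3294311.4350

X=3237832.1826 m, Y=4394910.4781 m, Z=-3294311.4350 m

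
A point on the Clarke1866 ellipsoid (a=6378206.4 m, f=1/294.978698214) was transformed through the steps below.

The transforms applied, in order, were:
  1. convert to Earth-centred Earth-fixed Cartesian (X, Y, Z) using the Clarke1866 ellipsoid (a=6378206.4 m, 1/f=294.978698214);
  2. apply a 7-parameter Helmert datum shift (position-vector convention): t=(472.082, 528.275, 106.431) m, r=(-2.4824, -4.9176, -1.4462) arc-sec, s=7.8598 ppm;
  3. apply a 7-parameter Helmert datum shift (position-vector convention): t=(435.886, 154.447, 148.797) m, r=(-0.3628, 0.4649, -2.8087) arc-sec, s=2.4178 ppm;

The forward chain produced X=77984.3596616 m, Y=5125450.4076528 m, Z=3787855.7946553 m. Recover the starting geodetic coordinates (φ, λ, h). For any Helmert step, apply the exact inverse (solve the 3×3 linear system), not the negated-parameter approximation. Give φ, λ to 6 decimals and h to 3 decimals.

start: X=77984.3597, Y=5125450.4077, Z=3787855.7947 m
→ Helmert⁻¹: X=77469.9583, Y=5125277.9614, Z=3787707.0292
→ Helmert⁻¹: X=77051.6419, Y=5124664.3633, Z=3787630.6671
→ geod (Bowring, a=6378206.400): φ=36.65105800°, λ=89.13859700°, h=2388.9430 m

φ=36.651058°, λ=89.138597°, h=2388.943 m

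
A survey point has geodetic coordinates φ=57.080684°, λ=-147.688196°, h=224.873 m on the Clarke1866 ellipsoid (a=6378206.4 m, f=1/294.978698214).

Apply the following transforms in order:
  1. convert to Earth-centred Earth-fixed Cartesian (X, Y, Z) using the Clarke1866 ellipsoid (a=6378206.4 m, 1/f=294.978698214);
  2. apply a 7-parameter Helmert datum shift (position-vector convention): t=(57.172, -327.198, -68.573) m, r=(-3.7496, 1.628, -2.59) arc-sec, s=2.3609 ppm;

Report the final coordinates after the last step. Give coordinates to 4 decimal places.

X=-2936581.5716 m, Y=-1857518.1254 m, Z=5330777.6411 m

start: φ=57.080684°, λ=-147.688196°, h=224.873 m
→ ECEF (a=6378206.400, f=1/294.978698214): X=-2936650.5633, Y=-1857320.3233, Z=5330776.6868
→ Helmert 7p (PV): X=-2936581.5716, Y=-1857518.1254, Z=5330777.6411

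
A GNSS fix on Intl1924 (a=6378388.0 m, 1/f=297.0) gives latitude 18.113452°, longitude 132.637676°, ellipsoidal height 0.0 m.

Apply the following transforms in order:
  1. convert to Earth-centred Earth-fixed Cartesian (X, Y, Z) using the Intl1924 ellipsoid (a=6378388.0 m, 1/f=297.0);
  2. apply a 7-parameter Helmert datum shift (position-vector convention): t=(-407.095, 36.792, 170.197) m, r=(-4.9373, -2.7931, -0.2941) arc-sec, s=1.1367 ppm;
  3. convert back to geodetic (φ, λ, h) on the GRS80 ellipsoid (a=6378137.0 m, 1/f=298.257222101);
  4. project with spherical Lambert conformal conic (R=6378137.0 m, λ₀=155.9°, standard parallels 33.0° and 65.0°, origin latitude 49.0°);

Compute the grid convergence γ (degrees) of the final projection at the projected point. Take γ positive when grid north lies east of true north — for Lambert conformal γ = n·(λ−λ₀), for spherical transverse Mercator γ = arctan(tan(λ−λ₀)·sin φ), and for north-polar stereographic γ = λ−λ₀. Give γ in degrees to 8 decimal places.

-17.79690263

start: φ=18.113452°, λ=132.637676°, h=0.000 m
→ ECEF (a=6378388.000, f=1/297.0): X=-4107688.5550, Y=4461186.4455, Z=1970347.1426
→ Helmert 7p (PV): X=-4108120.6394, Y=4461281.3291, Z=1970357.1694
→ geod (Bowring, a=6378137.000): φ=18.11203349°, λ=132.64007183°, h=589.8341 m
→ into lcc (λ₀=155.9°): φ=18.11203349°, λ−λ₀=-23.25992817°
convergence γ = -17.79690263°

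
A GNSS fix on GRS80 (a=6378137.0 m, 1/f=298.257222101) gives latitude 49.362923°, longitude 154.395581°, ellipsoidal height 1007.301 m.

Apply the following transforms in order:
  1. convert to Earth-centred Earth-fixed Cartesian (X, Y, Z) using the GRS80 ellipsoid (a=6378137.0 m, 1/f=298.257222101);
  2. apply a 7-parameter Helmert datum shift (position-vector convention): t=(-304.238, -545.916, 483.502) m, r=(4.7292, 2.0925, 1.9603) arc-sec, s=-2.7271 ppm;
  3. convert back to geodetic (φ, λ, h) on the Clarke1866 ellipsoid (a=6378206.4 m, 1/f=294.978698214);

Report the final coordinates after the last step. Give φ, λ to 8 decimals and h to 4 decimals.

start: φ=49.362923°, λ=154.395581°, h=1007.301 m
→ ECEF (a=6378137.000, f=1/298.257222101): X=-3753780.4895, Y=1798866.2496, Z=4817706.2396
→ Helmert 7p (PV): X=-3754042.7124, Y=1798169.2937, Z=4818255.9281
→ geod (Bowring, a=6378206.400): φ=49.36869722°, λ=154.40579223°, h=1449.7644 m

φ=49.36869722°, λ=154.40579223°, h=1449.7644 m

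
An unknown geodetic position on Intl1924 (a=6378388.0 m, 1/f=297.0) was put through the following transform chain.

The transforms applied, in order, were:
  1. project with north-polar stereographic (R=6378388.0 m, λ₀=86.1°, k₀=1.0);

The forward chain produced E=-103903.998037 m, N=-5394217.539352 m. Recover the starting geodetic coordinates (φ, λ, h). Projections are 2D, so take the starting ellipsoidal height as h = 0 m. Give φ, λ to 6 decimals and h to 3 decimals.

φ=44.150119°, λ=84.996499°, h=0.000 m

start: E=-103903.9980, N=-5394217.5394 m
→ stereo⁻¹: φ=44.15011900°, λ=84.99649900°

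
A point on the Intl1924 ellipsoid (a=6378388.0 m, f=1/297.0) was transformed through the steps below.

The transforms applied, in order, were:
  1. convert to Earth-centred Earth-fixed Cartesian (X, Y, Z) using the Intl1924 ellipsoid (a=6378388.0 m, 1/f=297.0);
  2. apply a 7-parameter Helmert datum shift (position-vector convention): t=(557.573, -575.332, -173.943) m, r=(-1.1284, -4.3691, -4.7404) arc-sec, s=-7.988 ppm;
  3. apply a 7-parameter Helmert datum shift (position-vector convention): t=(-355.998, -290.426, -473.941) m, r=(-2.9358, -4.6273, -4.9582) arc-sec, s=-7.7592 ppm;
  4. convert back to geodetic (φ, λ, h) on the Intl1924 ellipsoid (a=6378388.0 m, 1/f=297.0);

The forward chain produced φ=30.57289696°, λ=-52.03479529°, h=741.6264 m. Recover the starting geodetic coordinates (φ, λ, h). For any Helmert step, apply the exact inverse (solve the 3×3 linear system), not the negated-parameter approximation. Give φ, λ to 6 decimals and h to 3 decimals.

start: φ=30.572897°, λ=-52.034795°, h=741.626 m
→ ECEF (a=6378388.000, f=1/297.0): X=3381722.8086, Y=-4333830.1873, Z=3225639.2659
→ Helmert⁻¹: X=3382281.5901, Y=-4333537.9992, Z=3226000.6818
→ Helmert⁻¹: X=3381918.9459, Y=-4332937.2044, Z=3226105.0560
→ geod (Bowring, a=6378388.000): φ=30.57919000°, λ=-52.02745700°, h=476.3630 m

φ=30.579190°, λ=-52.027457°, h=476.363 m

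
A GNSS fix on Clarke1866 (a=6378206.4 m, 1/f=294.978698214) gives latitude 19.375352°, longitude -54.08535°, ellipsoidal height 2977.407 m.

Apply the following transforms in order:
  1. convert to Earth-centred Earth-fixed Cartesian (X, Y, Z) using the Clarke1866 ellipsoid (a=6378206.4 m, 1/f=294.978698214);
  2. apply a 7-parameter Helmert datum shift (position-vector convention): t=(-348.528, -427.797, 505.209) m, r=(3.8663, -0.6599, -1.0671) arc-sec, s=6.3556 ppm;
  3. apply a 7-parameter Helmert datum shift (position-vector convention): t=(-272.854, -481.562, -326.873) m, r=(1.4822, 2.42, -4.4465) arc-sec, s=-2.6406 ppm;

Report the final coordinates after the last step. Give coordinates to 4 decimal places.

start: φ=19.375352°, λ=-54.085350°, h=2977.407 m
→ ECEF (a=6378206.400, f=1/294.978698214): X=3532399.6197, Y=-4877192.7467, Z=2103452.5611
→ Helmert 7p (PV): X=3532041.5805, Y=-4877709.2441, Z=2103891.0196
→ Helmert 7p (PV): X=3531678.9340, Y=-4878269.1852, Z=2103482.1009

X=3531678.9340 m, Y=-4878269.1852 m, Z=2103482.1009 m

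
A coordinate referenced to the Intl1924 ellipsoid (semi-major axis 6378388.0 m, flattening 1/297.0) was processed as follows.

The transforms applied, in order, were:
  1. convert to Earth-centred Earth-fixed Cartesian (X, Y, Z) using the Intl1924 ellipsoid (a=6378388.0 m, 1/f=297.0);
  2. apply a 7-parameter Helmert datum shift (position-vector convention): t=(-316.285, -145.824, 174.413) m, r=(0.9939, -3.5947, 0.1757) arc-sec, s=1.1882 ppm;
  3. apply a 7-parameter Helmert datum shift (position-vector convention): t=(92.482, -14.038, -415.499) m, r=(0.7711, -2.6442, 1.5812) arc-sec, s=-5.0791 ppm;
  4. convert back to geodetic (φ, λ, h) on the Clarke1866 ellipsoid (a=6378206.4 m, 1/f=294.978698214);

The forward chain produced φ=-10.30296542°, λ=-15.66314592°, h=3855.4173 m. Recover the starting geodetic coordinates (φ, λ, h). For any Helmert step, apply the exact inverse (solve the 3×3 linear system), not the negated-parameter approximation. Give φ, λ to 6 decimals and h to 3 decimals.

φ=-10.301625°, λ=-15.661848°, h=3820.620 m

start: φ=-10.302965°, λ=-15.663146°, h=3855.417 m
→ ECEF (a=6378206.400, f=1/294.978698214): X=6046637.6435, Y=-1695437.3003, Z=-1133853.0306
→ Helmert⁻¹: X=6046548.3443, Y=-1695482.4631, Z=-1133514.4635
→ Helmert⁻¹: X=6046836.2412, Y=-1695345.2388, Z=-1133784.7421
→ geod (Bowring, a=6378388.000): φ=-10.30162500°, λ=-15.66184800°, h=3820.6200 m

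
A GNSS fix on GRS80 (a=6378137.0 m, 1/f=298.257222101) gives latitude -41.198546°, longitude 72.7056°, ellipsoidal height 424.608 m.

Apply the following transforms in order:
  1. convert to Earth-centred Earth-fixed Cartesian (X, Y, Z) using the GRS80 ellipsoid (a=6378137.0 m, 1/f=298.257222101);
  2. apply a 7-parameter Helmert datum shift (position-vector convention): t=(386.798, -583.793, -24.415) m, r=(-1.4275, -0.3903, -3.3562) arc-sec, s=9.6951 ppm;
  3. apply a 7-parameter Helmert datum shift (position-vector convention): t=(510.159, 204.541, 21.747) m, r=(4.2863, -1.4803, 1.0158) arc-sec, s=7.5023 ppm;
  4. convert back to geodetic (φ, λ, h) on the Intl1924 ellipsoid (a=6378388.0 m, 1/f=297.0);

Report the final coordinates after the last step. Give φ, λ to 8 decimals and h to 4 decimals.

φ=-41.19902783°, λ=72.69317089°, h=252.3956 m

start: φ=-41.198546°, λ=72.705600°, h=424.608 m
→ ECEF (a=6378137.000, f=1/298.257222101): X=1428858.7674, Y=4589117.0697, Z=-4179318.8922
→ Helmert 7p (PV): X=1429341.9983, Y=4588525.5948, Z=-4179412.8826
→ Helmert 7p (PV): X=1429870.2778, Y=4588858.4507, Z=-4179316.8799
→ geod (Bowring, a=6378388.000): φ=-41.19902783°, λ=72.69317089°, h=252.3956 m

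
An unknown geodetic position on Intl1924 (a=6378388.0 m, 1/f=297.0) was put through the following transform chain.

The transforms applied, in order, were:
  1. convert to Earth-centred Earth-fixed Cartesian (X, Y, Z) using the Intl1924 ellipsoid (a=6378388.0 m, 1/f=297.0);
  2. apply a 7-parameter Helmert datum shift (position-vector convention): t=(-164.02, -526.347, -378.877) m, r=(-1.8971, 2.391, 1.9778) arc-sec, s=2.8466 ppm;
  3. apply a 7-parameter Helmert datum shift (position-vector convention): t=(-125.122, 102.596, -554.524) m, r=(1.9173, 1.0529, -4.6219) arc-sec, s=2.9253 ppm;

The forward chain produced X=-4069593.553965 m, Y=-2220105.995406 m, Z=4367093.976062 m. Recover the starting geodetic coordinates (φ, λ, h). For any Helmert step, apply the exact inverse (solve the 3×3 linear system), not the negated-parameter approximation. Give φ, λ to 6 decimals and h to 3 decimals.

start: X=-4069593.5540, Y=-2220105.9954, Z=4367093.9761 m
→ Helmert⁻¹: X=-4069429.0721, Y=-2220252.6842, Z=4367635.5886
→ Helmert⁻¹: X=-4069325.3853, Y=-2219721.1728, Z=4367934.4448
→ geod (Bowring, a=6378388.000): φ=43.49154500°, λ=-151.38857300°, h=838.7810 m

φ=43.491545°, λ=-151.388573°, h=838.781 m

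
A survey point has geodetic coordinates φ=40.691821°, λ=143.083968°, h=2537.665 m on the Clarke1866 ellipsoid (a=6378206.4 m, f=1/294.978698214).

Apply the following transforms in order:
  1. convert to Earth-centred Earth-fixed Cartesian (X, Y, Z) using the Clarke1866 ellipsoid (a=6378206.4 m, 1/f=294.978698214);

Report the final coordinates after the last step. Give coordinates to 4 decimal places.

X=-3873680.1252 m, Y=2910136.5918 m, Z=4137989.7935 m

start: φ=40.691821°, λ=143.083968°, h=2537.665 m
→ ECEF (a=6378206.400, f=1/294.978698214): X=-3873680.1252, Y=2910136.5918, Z=4137989.7935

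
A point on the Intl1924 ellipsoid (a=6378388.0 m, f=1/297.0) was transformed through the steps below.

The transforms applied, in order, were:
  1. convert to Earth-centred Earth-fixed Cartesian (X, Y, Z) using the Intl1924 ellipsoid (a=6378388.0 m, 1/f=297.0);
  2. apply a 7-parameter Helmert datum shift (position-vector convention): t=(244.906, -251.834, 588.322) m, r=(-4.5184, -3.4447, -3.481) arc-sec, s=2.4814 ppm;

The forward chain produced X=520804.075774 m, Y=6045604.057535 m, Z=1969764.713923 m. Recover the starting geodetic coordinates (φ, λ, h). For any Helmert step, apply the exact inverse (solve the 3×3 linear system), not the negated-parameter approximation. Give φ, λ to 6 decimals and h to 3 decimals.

start: X=520804.0758, Y=6045604.0575, Z=1969764.7139 m
→ Helmert⁻¹: X=520488.7348, Y=6045806.5343, Z=1969295.2516
→ geod (Bowring, a=6378388.000): φ=18.09345700°, λ=85.07948900°, h=3386.2630 m

φ=18.093457°, λ=85.079489°, h=3386.263 m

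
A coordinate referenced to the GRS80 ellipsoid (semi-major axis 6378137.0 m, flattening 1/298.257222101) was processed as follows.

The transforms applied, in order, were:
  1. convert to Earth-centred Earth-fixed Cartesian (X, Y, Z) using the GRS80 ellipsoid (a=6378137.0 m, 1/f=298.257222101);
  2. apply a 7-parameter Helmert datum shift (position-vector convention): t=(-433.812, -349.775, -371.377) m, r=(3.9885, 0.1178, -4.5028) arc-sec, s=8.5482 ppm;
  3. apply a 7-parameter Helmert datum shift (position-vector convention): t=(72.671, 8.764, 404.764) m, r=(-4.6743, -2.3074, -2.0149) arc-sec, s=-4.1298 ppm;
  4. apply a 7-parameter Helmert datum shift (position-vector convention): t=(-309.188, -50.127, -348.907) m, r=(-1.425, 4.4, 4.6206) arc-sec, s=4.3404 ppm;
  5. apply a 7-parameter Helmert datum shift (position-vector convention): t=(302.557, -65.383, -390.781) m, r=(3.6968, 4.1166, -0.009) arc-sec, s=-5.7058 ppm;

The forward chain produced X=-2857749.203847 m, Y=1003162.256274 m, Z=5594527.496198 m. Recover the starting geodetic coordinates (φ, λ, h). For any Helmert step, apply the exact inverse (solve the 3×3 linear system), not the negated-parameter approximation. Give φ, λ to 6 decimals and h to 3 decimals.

φ=61.733809°, λ=160.647663°, h=674.269 m

start: X=-2857749.2038, Y=1003162.2563, Z=5594527.4962 m
→ Helmert⁻¹: X=-2858179.7738, Y=1003333.5135, Z=5594875.1754
→ Helmert⁻¹: X=-2857955.0585, Y=1003404.6527, Z=5595145.7638
→ Helmert⁻¹: X=-2857986.7459, Y=1003245.3265, Z=5594818.8114
→ Helmert⁻¹: X=-2857553.6121, Y=1003632.3334, Z=5595121.3210
→ geod (Bowring, a=6378137.000): φ=61.73380900°, λ=160.64766300°, h=674.2690 m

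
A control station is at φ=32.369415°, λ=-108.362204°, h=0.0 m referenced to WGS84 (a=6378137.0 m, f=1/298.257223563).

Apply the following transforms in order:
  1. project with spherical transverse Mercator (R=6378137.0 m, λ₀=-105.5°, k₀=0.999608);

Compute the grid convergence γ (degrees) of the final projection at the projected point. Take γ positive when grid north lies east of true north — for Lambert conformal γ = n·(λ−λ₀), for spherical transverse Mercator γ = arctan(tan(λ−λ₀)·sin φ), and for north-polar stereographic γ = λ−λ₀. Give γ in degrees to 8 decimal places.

-1.53326518

start: φ=32.369415°, λ=-108.362204°, h=0.000 m
→ into tm (λ₀=-105.5°): φ=32.36941500°, λ−λ₀=-2.86220400°
convergence γ = -1.53326518°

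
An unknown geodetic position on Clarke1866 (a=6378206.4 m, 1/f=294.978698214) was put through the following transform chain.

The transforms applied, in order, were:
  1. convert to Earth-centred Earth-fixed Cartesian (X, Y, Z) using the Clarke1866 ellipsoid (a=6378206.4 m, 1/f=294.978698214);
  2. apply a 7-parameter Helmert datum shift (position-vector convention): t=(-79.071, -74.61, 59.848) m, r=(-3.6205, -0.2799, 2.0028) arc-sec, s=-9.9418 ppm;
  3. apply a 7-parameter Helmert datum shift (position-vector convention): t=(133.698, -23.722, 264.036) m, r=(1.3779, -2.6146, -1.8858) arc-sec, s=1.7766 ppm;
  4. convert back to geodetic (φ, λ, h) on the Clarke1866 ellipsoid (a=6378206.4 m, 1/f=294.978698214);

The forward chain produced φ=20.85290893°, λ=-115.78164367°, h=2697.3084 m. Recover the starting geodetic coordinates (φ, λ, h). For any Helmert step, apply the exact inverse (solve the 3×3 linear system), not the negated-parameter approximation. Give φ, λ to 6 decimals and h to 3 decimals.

start: φ=20.852909°, λ=-115.781644°, h=2697.308 m
→ ECEF (a=6378206.400, f=1/294.978698214): X=-2594648.2860, Y=-5371679.0370, Z=2257010.4854
→ Helmert⁻¹: X=-2594699.6559, Y=-5371654.4181, Z=2256811.2144
→ Helmert⁻¹: X=-2594695.4760, Y=-5371647.6285, Z=2256683.0369
→ geod (Bowring, a=6378206.400): φ=20.85017100°, λ=-115.78218300°, h=2573.5050 m

φ=20.850171°, λ=-115.782183°, h=2573.505 m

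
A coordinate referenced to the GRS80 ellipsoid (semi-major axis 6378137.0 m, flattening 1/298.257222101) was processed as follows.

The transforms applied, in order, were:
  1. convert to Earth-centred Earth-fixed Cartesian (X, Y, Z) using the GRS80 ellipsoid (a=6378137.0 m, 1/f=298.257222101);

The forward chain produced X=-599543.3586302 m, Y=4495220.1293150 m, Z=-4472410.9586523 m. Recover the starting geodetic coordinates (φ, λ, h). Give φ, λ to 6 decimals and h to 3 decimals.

start: X=-599543.3586, Y=4495220.1293, Z=-4472410.9587 m
→ geod (Bowring, a=6378137.000): φ=-44.79407800°, λ=97.59690600°, h=1806.8980 m

φ=-44.794078°, λ=97.596906°, h=1806.898 m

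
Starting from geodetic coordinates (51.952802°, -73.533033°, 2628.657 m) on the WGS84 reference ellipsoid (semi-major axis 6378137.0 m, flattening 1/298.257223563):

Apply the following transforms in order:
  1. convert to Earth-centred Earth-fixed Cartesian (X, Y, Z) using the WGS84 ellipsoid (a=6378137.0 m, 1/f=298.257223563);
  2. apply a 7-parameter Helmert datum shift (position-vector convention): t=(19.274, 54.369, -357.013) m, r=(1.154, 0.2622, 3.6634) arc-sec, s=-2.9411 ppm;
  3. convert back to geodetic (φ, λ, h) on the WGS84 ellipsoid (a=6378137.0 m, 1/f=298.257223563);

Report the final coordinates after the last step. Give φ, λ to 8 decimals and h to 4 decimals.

φ=51.95082843°, λ=-73.53154924°, h=2299.8997 m

start: φ=51.952802°, λ=-73.533033°, h=2628.657 m
→ ECEF (a=6378137.000, f=1/298.257223563): X=1117045.6534, Y=-3779082.3530, Z=5001638.5249
→ Helmert 7p (PV): X=1117135.1189, Y=-3779025.0128, Z=5001244.2386
→ geod (Bowring, a=6378137.000): φ=51.95082843°, λ=-73.53154924°, h=2299.8997 m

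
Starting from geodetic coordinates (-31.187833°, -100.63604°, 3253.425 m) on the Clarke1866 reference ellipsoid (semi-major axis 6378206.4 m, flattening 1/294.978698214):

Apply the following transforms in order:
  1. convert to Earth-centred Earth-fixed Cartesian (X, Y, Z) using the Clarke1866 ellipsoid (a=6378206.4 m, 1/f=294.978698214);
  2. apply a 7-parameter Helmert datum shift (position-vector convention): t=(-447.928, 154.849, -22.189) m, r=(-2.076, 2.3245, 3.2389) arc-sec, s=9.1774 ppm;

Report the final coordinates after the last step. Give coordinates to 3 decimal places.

start: φ=-31.187833°, λ=-100.636040°, h=3253.425 m
→ ECEF (a=6378206.400, f=1/294.978698214): X=-1008512.8726, Y=-5370256.4219, Z=-3285234.3315
→ Helmert 7p (PV): X=-1008922.7515, Y=-5370199.7597, Z=-3285221.2542

X=-1008922.752 m, Y=-5370199.760 m, Z=-3285221.254 m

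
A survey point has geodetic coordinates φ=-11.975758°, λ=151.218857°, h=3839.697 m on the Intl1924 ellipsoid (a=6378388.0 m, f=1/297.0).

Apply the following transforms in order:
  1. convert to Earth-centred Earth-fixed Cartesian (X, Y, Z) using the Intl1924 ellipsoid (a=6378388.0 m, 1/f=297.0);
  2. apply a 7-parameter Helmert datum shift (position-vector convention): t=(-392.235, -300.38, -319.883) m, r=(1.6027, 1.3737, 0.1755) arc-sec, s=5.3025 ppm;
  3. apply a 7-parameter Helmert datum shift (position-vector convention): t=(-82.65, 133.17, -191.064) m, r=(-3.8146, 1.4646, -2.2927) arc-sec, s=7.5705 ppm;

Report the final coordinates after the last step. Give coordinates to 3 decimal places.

start: φ=-11.975758°, λ=151.218857°, h=3839.697 m
→ ECEF (a=6378388.000, f=1/297.0): X=-5472845.6403, Y=3006377.1921, Z=-1315591.1349
→ Helmert 7p (PV): X=-5473278.2147, Y=3006098.3191, Z=-1315858.1851
→ Helmert 7p (PV): X=-5473378.2296, Y=3006290.7492, Z=-1316075.9414

X=-5473378.230 m, Y=3006290.749 m, Z=-1316075.941 m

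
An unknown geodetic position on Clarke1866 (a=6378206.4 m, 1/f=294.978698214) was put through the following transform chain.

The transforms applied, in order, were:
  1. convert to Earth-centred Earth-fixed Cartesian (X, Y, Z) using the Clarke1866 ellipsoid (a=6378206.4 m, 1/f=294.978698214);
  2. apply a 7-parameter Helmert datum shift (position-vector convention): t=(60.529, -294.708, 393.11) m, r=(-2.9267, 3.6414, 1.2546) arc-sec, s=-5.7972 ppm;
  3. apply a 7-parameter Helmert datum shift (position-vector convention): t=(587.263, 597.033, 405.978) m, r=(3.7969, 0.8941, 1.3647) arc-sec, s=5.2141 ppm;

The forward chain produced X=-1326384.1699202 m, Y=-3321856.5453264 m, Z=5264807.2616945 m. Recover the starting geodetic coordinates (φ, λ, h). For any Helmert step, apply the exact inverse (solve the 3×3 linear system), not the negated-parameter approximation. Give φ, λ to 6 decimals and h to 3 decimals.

start: X=-1326384.1699, Y=-3321856.5453, Z=5264807.2617 m
→ Helmert⁻¹: X=-1327009.3152, Y=-3322330.5679, Z=5264429.2396
→ Helmert⁻¹: X=-1327190.6749, Y=-3322121.7370, Z=5263996.0785
→ geod (Bowring, a=6378206.400): φ=55.98056100°, λ=-111.77675400°, h=1165.3000 m

φ=55.980561°, λ=-111.776754°, h=1165.300 m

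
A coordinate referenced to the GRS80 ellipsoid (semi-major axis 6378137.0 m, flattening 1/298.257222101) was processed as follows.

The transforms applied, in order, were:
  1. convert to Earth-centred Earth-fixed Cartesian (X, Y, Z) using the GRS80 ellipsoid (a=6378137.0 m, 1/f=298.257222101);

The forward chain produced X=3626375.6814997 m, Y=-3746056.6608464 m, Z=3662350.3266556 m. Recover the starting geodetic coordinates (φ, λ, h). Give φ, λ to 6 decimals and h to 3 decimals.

φ=35.266800°, λ=-45.930034°, h=478.819 m

start: X=3626375.6815, Y=-3746056.6608, Z=3662350.3267 m
→ geod (Bowring, a=6378137.000): φ=35.26680000°, λ=-45.93003400°, h=478.8190 m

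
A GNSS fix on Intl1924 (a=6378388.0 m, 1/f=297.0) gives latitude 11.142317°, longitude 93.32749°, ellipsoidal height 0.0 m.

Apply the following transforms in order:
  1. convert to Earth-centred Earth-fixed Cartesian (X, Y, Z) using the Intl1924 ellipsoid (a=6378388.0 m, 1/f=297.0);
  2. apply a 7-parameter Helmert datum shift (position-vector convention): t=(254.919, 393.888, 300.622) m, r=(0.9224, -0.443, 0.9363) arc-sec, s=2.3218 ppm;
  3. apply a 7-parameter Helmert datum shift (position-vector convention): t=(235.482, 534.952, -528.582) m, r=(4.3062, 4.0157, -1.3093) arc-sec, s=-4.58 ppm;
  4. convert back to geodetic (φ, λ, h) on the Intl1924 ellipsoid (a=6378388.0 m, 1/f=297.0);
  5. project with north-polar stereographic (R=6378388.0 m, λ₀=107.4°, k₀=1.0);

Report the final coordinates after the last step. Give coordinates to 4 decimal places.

E=-2551495.2085 m, N=-10174637.6903 m

start: φ=11.142317°, λ=93.327490°, h=0.000 m
→ ECEF (a=6378388.000, f=1/297.0): X=-363287.8928, Y=6248390.3510, Z=1224469.5648
→ Helmert 7p (PV): X=-363064.8105, Y=6248791.6217, Z=1224800.1919
→ Helmert 7p (PV): X=-362764.1555, Y=6249274.6888, Z=1224403.5244
→ geod (Bowring, a=6378388.000): φ=11.14024224°, λ=93.32223451°, h=823.6470 m
→ stereo (R=6378388.0, λ₀=107.4°): E=-2551495.2085, N=-10174637.6903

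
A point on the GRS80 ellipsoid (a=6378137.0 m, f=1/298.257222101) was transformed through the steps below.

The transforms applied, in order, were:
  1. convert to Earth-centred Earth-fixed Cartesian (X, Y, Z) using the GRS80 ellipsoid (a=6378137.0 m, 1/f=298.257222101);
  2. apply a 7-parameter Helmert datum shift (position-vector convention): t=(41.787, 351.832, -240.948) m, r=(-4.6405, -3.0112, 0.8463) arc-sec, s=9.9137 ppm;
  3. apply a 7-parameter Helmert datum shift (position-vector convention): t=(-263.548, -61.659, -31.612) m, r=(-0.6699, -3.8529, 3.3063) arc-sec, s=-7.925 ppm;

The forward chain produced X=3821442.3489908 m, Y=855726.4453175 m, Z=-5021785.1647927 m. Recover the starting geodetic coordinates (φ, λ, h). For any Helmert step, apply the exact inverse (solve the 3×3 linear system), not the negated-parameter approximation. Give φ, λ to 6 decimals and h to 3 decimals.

φ=-52.237557°, λ=12.618262°, h=3255.870 m

start: X=3821442.3490, Y=855726.4453, Z=-5021785.1648 m
→ Helmert⁻¹: X=3821656.0961, Y=855749.9375, Z=-5021861.9574
→ Helmert⁻¹: X=3821506.6242, Y=855486.9209, Z=-5021607.7696
→ geod (Bowring, a=6378137.000): φ=-52.23755700°, λ=12.61826200°, h=3255.8700 m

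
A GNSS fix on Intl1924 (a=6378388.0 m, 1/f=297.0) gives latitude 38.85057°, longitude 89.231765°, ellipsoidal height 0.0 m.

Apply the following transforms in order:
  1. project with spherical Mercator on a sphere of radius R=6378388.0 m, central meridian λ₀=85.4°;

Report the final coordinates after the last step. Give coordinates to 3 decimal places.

start: φ=38.850570°, λ=89.231765°, h=0.000 m
→ merc (R=6378388.0, λ₀=85.4°): E=426566.9147, N=4700474.5254

E=426566.915 m, N=4700474.525 m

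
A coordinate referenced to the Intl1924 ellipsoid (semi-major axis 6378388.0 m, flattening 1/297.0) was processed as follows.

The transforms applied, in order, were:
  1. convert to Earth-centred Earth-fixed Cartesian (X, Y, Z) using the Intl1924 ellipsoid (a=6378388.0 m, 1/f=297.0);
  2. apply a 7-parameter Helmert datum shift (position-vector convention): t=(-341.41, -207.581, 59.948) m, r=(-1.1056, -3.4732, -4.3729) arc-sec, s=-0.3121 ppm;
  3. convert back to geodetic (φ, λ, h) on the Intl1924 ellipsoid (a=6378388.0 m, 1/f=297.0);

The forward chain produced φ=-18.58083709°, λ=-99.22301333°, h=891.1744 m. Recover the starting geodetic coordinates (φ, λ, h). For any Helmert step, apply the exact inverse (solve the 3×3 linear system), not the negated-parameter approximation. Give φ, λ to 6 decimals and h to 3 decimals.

start: φ=-18.580837°, λ=-99.223013°, h=891.174 m
→ ECEF (a=6378388.000, f=1/297.0): X=-969491.3813, Y=-5970624.5233, Z=-2019734.2288
→ Helmert⁻¹: X=-969057.7089, Y=-5970428.5237, Z=-2019810.4917
→ geod (Bowring, a=6378388.000): φ=-18.58224700°, λ=-99.21925600°, h=666.2230 m

φ=-18.582247°, λ=-99.219256°, h=666.223 m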